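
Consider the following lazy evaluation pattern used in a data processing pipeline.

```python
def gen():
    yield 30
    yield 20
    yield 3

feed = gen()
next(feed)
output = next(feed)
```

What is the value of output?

Step 1: gen() creates a generator.
Step 2: next(feed) yields 30 (consumed and discarded).
Step 3: next(feed) yields 20, assigned to output.
Therefore output = 20.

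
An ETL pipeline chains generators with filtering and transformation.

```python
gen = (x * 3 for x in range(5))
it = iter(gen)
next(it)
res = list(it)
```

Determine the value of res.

Step 1: Generator produces [0, 3, 6, 9, 12].
Step 2: next(it) consumes first element (0).
Step 3: list(it) collects remaining: [3, 6, 9, 12].
Therefore res = [3, 6, 9, 12].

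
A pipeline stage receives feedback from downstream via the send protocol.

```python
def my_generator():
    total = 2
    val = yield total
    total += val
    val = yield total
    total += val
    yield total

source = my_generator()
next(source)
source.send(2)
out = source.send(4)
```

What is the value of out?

Step 1: next() -> yield total=2.
Step 2: send(2) -> val=2, total = 2+2 = 4, yield 4.
Step 3: send(4) -> val=4, total = 4+4 = 8, yield 8.
Therefore out = 8.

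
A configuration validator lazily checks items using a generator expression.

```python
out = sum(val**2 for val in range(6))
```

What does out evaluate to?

Step 1: Compute val**2 for each val in range(6):
  val=0: 0**2 = 0
  val=1: 1**2 = 1
  val=2: 2**2 = 4
  val=3: 3**2 = 9
  val=4: 4**2 = 16
  val=5: 5**2 = 25
Step 2: sum = 0 + 1 + 4 + 9 + 16 + 25 = 55.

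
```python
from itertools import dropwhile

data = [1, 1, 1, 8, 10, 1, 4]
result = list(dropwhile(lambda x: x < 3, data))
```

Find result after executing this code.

Step 1: dropwhile drops elements while < 3:
  1 < 3: dropped
  1 < 3: dropped
  1 < 3: dropped
  8: kept (dropping stopped)
Step 2: Remaining elements kept regardless of condition.
Therefore result = [8, 10, 1, 4].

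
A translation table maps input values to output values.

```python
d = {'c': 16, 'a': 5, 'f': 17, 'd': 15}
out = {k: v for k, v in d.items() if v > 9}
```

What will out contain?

Step 1: Filter items where value > 9:
  'c': 16 > 9: kept
  'a': 5 <= 9: removed
  'f': 17 > 9: kept
  'd': 15 > 9: kept
Therefore out = {'c': 16, 'f': 17, 'd': 15}.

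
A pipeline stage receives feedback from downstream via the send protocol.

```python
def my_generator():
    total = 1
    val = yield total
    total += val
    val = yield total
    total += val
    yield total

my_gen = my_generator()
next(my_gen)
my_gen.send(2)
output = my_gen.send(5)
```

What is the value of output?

Step 1: next() -> yield total=1.
Step 2: send(2) -> val=2, total = 1+2 = 3, yield 3.
Step 3: send(5) -> val=5, total = 3+5 = 8, yield 8.
Therefore output = 8.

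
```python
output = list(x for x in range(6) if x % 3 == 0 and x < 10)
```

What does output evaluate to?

Step 1: Filter range(6) where x % 3 == 0 and x < 10:
  x=0: both conditions met, included
  x=1: excluded (1 % 3 != 0)
  x=2: excluded (2 % 3 != 0)
  x=3: both conditions met, included
  x=4: excluded (4 % 3 != 0)
  x=5: excluded (5 % 3 != 0)
Therefore output = [0, 3].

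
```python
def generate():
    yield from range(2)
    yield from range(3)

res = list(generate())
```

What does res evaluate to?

Step 1: Trace yields in order:
  yield 0
  yield 1
  yield 0
  yield 1
  yield 2
Therefore res = [0, 1, 0, 1, 2].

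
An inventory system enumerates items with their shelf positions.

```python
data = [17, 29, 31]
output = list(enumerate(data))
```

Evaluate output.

Step 1: enumerate pairs each element with its index:
  (0, 17)
  (1, 29)
  (2, 31)
Therefore output = [(0, 17), (1, 29), (2, 31)].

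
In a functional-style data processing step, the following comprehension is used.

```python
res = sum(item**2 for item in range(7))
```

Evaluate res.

Step 1: Compute item**2 for each item in range(7):
  item=0: 0**2 = 0
  item=1: 1**2 = 1
  item=2: 2**2 = 4
  item=3: 3**2 = 9
  item=4: 4**2 = 16
  item=5: 5**2 = 25
  item=6: 6**2 = 36
Step 2: sum = 0 + 1 + 4 + 9 + 16 + 25 + 36 = 91.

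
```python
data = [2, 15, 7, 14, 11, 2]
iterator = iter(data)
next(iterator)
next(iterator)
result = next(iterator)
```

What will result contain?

Step 1: Create iterator over [2, 15, 7, 14, 11, 2].
Step 2: next() consumes 2.
Step 3: next() consumes 15.
Step 4: next() returns 7.
Therefore result = 7.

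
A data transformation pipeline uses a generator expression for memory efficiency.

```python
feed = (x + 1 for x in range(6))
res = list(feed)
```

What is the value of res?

Step 1: For each x in range(6), compute x+1:
  x=0: 0+1 = 1
  x=1: 1+1 = 2
  x=2: 2+1 = 3
  x=3: 3+1 = 4
  x=4: 4+1 = 5
  x=5: 5+1 = 6
Therefore res = [1, 2, 3, 4, 5, 6].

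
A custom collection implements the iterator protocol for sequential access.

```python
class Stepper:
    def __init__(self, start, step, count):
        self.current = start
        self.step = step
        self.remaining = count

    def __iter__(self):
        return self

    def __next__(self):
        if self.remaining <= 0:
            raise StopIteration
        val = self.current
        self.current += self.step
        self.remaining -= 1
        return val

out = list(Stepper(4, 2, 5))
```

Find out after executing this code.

Step 1: Stepper starts at 4, increments by 2, for 5 steps:
  Yield 4, then current += 2
  Yield 6, then current += 2
  Yield 8, then current += 2
  Yield 10, then current += 2
  Yield 12, then current += 2
Therefore out = [4, 6, 8, 10, 12].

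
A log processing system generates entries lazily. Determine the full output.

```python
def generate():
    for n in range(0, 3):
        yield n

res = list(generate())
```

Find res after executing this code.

Step 1: The generator yields each value from range(0, 3).
Step 2: list() consumes all yields: [0, 1, 2].
Therefore res = [0, 1, 2].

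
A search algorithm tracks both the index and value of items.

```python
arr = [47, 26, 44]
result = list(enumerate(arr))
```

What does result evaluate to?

Step 1: enumerate pairs each element with its index:
  (0, 47)
  (1, 26)
  (2, 44)
Therefore result = [(0, 47), (1, 26), (2, 44)].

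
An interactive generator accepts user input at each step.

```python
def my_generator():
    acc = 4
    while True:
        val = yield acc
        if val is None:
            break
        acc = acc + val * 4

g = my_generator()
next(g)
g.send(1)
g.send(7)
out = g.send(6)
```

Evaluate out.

Step 1: next() -> yield acc=4.
Step 2: send(1) -> val=1, acc = 4 + 1*4 = 8, yield 8.
Step 3: send(7) -> val=7, acc = 8 + 7*4 = 36, yield 36.
Step 4: send(6) -> val=6, acc = 36 + 6*4 = 60, yield 60.
Therefore out = 60.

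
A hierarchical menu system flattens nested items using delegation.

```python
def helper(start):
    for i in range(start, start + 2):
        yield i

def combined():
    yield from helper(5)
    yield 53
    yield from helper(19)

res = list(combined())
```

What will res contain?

Step 1: combined() delegates to helper(5):
  yield 5
  yield 6
Step 2: yield 53
Step 3: Delegates to helper(19):
  yield 19
  yield 20
Therefore res = [5, 6, 53, 19, 20].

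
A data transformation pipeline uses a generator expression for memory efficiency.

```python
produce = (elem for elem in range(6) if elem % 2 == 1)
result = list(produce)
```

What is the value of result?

Step 1: Filter range(6) keeping only odd values:
  elem=0: even, excluded
  elem=1: odd, included
  elem=2: even, excluded
  elem=3: odd, included
  elem=4: even, excluded
  elem=5: odd, included
Therefore result = [1, 3, 5].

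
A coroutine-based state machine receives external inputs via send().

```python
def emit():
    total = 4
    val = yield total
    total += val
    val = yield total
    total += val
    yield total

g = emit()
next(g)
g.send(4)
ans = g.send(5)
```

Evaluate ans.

Step 1: next() -> yield total=4.
Step 2: send(4) -> val=4, total = 4+4 = 8, yield 8.
Step 3: send(5) -> val=5, total = 8+5 = 13, yield 13.
Therefore ans = 13.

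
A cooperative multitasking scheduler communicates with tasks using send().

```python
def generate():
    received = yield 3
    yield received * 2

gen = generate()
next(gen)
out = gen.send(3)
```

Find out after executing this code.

Step 1: next(gen) advances to first yield, producing 3.
Step 2: send(3) resumes, received = 3.
Step 3: yield received * 2 = 3 * 2 = 6.
Therefore out = 6.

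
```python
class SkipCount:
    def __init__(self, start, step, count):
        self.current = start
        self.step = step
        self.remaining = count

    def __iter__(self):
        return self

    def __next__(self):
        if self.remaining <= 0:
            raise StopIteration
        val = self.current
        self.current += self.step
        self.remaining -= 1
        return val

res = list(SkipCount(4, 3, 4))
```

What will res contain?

Step 1: SkipCount starts at 4, increments by 3, for 4 steps:
  Yield 4, then current += 3
  Yield 7, then current += 3
  Yield 10, then current += 3
  Yield 13, then current += 3
Therefore res = [4, 7, 10, 13].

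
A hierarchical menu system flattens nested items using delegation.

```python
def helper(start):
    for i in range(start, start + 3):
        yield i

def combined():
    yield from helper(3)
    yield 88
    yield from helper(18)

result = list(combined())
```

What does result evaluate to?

Step 1: combined() delegates to helper(3):
  yield 3
  yield 4
  yield 5
Step 2: yield 88
Step 3: Delegates to helper(18):
  yield 18
  yield 19
  yield 20
Therefore result = [3, 4, 5, 88, 18, 19, 20].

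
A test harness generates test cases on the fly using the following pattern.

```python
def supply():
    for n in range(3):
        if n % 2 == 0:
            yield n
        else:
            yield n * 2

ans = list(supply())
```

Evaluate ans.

Step 1: For each n in range(3), yield n if even, else n*2:
  n=0 (even): yield 0
  n=1 (odd): yield 1*2 = 2
  n=2 (even): yield 2
Therefore ans = [0, 2, 2].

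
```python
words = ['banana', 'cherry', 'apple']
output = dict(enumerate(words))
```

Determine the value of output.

Step 1: enumerate pairs indices with words:
  0 -> 'banana'
  1 -> 'cherry'
  2 -> 'apple'
Therefore output = {0: 'banana', 1: 'cherry', 2: 'apple'}.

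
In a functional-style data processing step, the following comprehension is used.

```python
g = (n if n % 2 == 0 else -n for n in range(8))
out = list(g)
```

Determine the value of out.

Step 1: For each n in range(8), yield n if even, else -n:
  n=0: even, yield 0
  n=1: odd, yield -1
  n=2: even, yield 2
  n=3: odd, yield -3
  n=4: even, yield 4
  n=5: odd, yield -5
  n=6: even, yield 6
  n=7: odd, yield -7
Therefore out = [0, -1, 2, -3, 4, -5, 6, -7].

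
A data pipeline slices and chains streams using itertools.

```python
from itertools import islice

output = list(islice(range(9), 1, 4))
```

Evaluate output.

Step 1: islice(range(9), 1, 4) takes elements at indices [1, 4).
Step 2: Elements: [1, 2, 3].
Therefore output = [1, 2, 3].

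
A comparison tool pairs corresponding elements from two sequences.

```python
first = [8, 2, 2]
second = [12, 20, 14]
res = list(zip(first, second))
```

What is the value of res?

Step 1: zip pairs elements at same index:
  Index 0: (8, 12)
  Index 1: (2, 20)
  Index 2: (2, 14)
Therefore res = [(8, 12), (2, 20), (2, 14)].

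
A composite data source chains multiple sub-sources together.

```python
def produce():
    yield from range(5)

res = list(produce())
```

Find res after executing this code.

Step 1: yield from delegates to the iterable, yielding each element.
Step 2: Collected values: [0, 1, 2, 3, 4].
Therefore res = [0, 1, 2, 3, 4].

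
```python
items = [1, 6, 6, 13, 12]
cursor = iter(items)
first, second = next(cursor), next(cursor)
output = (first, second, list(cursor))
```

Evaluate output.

Step 1: Create iterator over [1, 6, 6, 13, 12].
Step 2: first = 1, second = 6.
Step 3: Remaining elements: [6, 13, 12].
Therefore output = (1, 6, [6, 13, 12]).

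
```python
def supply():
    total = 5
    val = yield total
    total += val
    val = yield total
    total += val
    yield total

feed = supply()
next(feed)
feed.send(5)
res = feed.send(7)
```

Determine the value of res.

Step 1: next() -> yield total=5.
Step 2: send(5) -> val=5, total = 5+5 = 10, yield 10.
Step 3: send(7) -> val=7, total = 10+7 = 17, yield 17.
Therefore res = 17.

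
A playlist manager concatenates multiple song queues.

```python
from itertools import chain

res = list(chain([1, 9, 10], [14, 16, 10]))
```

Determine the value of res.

Step 1: chain() concatenates iterables: [1, 9, 10] + [14, 16, 10].
Therefore res = [1, 9, 10, 14, 16, 10].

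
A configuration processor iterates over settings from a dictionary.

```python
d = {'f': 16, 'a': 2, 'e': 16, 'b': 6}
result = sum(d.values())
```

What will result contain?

Step 1: d.values() = [16, 2, 16, 6].
Step 2: sum = 40.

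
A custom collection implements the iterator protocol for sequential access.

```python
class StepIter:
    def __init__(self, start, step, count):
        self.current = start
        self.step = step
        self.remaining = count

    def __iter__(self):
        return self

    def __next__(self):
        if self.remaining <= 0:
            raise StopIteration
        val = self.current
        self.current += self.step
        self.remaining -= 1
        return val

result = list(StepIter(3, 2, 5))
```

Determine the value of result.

Step 1: StepIter starts at 3, increments by 2, for 5 steps:
  Yield 3, then current += 2
  Yield 5, then current += 2
  Yield 7, then current += 2
  Yield 9, then current += 2
  Yield 11, then current += 2
Therefore result = [3, 5, 7, 9, 11].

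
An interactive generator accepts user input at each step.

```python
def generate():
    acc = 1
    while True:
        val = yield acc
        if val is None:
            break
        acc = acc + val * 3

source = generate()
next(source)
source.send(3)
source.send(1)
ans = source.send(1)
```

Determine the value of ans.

Step 1: next() -> yield acc=1.
Step 2: send(3) -> val=3, acc = 1 + 3*3 = 10, yield 10.
Step 3: send(1) -> val=1, acc = 10 + 1*3 = 13, yield 13.
Step 4: send(1) -> val=1, acc = 13 + 1*3 = 16, yield 16.
Therefore ans = 16.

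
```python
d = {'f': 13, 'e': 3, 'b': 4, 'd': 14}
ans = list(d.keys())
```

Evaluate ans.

Step 1: d.keys() returns the dictionary keys in insertion order.
Therefore ans = ['f', 'e', 'b', 'd'].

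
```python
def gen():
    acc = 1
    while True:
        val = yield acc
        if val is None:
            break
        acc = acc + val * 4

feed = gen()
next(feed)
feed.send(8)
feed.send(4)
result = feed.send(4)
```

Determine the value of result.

Step 1: next() -> yield acc=1.
Step 2: send(8) -> val=8, acc = 1 + 8*4 = 33, yield 33.
Step 3: send(4) -> val=4, acc = 33 + 4*4 = 49, yield 49.
Step 4: send(4) -> val=4, acc = 49 + 4*4 = 65, yield 65.
Therefore result = 65.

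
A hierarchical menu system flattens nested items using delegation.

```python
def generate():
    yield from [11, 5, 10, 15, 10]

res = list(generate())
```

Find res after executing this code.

Step 1: yield from delegates to the iterable, yielding each element.
Step 2: Collected values: [11, 5, 10, 15, 10].
Therefore res = [11, 5, 10, 15, 10].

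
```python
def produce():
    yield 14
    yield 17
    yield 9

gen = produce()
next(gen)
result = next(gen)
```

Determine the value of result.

Step 1: produce() creates a generator.
Step 2: next(gen) yields 14 (consumed and discarded).
Step 3: next(gen) yields 17, assigned to result.
Therefore result = 17.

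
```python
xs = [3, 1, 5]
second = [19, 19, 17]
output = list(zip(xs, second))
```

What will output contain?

Step 1: zip pairs elements at same index:
  Index 0: (3, 19)
  Index 1: (1, 19)
  Index 2: (5, 17)
Therefore output = [(3, 19), (1, 19), (5, 17)].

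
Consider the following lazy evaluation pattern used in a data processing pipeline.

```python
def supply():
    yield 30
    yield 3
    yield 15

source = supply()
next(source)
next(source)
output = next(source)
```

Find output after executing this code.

Step 1: supply() creates a generator.
Step 2: next(source) yields 30 (consumed and discarded).
Step 3: next(source) yields 3 (consumed and discarded).
Step 4: next(source) yields 15, assigned to output.
Therefore output = 15.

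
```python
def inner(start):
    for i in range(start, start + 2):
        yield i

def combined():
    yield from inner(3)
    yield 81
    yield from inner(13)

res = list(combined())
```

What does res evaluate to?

Step 1: combined() delegates to inner(3):
  yield 3
  yield 4
Step 2: yield 81
Step 3: Delegates to inner(13):
  yield 13
  yield 14
Therefore res = [3, 4, 81, 13, 14].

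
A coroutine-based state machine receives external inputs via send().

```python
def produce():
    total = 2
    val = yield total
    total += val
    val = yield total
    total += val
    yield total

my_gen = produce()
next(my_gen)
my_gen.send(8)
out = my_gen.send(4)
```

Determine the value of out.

Step 1: next() -> yield total=2.
Step 2: send(8) -> val=8, total = 2+8 = 10, yield 10.
Step 3: send(4) -> val=4, total = 10+4 = 14, yield 14.
Therefore out = 14.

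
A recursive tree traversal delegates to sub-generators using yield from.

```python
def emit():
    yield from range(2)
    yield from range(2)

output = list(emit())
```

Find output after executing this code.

Step 1: Trace yields in order:
  yield 0
  yield 1
  yield 0
  yield 1
Therefore output = [0, 1, 0, 1].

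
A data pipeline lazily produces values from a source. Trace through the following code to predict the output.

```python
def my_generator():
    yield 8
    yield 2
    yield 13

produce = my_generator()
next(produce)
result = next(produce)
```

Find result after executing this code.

Step 1: my_generator() creates a generator.
Step 2: next(produce) yields 8 (consumed and discarded).
Step 3: next(produce) yields 2, assigned to result.
Therefore result = 2.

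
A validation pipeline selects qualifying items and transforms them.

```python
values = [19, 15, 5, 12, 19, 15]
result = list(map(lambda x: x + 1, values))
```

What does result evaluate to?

Step 1: Apply lambda x: x + 1 to each element:
  19 -> 20
  15 -> 16
  5 -> 6
  12 -> 13
  19 -> 20
  15 -> 16
Therefore result = [20, 16, 6, 13, 20, 16].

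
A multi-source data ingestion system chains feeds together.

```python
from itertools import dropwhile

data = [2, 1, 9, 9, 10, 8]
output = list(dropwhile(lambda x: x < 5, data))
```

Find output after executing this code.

Step 1: dropwhile drops elements while < 5:
  2 < 5: dropped
  1 < 5: dropped
  9: kept (dropping stopped)
Step 2: Remaining elements kept regardless of condition.
Therefore output = [9, 9, 10, 8].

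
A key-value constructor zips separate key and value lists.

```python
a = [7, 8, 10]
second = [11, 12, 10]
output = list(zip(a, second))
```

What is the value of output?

Step 1: zip pairs elements at same index:
  Index 0: (7, 11)
  Index 1: (8, 12)
  Index 2: (10, 10)
Therefore output = [(7, 11), (8, 12), (10, 10)].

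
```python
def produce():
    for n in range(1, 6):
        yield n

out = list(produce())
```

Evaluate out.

Step 1: The generator yields each value from range(1, 6).
Step 2: list() consumes all yields: [1, 2, 3, 4, 5].
Therefore out = [1, 2, 3, 4, 5].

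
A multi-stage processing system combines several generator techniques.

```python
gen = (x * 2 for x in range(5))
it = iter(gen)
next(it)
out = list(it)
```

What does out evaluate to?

Step 1: Generator produces [0, 2, 4, 6, 8].
Step 2: next(it) consumes first element (0).
Step 3: list(it) collects remaining: [2, 4, 6, 8].
Therefore out = [2, 4, 6, 8].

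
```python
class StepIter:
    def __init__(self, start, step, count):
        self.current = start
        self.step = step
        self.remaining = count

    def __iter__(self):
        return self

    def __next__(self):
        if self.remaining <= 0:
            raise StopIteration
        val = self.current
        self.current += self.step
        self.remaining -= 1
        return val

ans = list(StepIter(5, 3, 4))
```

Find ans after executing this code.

Step 1: StepIter starts at 5, increments by 3, for 4 steps:
  Yield 5, then current += 3
  Yield 8, then current += 3
  Yield 11, then current += 3
  Yield 14, then current += 3
Therefore ans = [5, 8, 11, 14].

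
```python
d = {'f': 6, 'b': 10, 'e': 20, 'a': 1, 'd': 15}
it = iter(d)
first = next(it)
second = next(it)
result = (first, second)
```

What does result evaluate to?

Step 1: iter(d) iterates over keys: ['f', 'b', 'e', 'a', 'd'].
Step 2: first = next(it) = 'f', second = next(it) = 'b'.
Therefore result = ('f', 'b').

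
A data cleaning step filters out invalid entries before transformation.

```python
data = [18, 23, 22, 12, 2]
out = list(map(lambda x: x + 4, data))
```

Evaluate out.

Step 1: Apply lambda x: x + 4 to each element:
  18 -> 22
  23 -> 27
  22 -> 26
  12 -> 16
  2 -> 6
Therefore out = [22, 27, 26, 16, 6].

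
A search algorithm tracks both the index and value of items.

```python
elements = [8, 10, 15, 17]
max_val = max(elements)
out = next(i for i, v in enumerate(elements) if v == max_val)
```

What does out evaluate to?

Step 1: max([8, 10, 15, 17]) = 17.
Step 2: Find first index where value == 17:
  Index 0: 8 != 17
  Index 1: 10 != 17
  Index 2: 15 != 17
  Index 3: 17 == 17, found!
Therefore out = 3.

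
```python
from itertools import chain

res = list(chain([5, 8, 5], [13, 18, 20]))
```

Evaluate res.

Step 1: chain() concatenates iterables: [5, 8, 5] + [13, 18, 20].
Therefore res = [5, 8, 5, 13, 18, 20].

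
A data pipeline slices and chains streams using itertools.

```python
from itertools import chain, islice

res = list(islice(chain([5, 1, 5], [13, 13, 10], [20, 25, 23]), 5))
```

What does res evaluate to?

Step 1: chain([5, 1, 5], [13, 13, 10], [20, 25, 23]) = [5, 1, 5, 13, 13, 10, 20, 25, 23].
Step 2: islice takes first 5 elements: [5, 1, 5, 13, 13].
Therefore res = [5, 1, 5, 13, 13].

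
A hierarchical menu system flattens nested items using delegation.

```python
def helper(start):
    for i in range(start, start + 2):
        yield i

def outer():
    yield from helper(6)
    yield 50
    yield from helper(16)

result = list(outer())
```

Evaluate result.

Step 1: outer() delegates to helper(6):
  yield 6
  yield 7
Step 2: yield 50
Step 3: Delegates to helper(16):
  yield 16
  yield 17
Therefore result = [6, 7, 50, 16, 17].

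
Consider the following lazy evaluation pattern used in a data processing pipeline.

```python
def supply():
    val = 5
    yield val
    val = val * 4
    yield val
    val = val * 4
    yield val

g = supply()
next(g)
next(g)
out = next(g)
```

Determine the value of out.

Step 1: Trace through generator execution:
  Yield 1: val starts at 5, yield 5
  Yield 2: val = 5 * 4 = 20, yield 20
  Yield 3: val = 20 * 4 = 80, yield 80
Step 2: First next() gets 5, second next() gets the second value, third next() yields 80.
Therefore out = 80.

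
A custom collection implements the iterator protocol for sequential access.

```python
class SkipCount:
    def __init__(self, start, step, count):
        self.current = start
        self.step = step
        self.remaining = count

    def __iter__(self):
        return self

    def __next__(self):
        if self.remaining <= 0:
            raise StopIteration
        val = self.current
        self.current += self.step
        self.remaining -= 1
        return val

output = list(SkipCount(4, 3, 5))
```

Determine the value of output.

Step 1: SkipCount starts at 4, increments by 3, for 5 steps:
  Yield 4, then current += 3
  Yield 7, then current += 3
  Yield 10, then current += 3
  Yield 13, then current += 3
  Yield 16, then current += 3
Therefore output = [4, 7, 10, 13, 16].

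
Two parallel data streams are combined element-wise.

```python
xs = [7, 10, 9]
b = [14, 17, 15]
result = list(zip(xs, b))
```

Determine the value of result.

Step 1: zip pairs elements at same index:
  Index 0: (7, 14)
  Index 1: (10, 17)
  Index 2: (9, 15)
Therefore result = [(7, 14), (10, 17), (9, 15)].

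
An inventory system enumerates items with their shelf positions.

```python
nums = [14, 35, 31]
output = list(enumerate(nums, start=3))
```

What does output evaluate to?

Step 1: enumerate with start=3:
  (3, 14)
  (4, 35)
  (5, 31)
Therefore output = [(3, 14), (4, 35), (5, 31)].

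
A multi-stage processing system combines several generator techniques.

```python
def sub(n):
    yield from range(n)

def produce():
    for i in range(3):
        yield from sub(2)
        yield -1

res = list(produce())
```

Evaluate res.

Step 1: For each i in range(3):
  i=0: yield from sub(2) -> [0, 1], then yield -1
  i=1: yield from sub(2) -> [0, 1], then yield -1
  i=2: yield from sub(2) -> [0, 1], then yield -1
Therefore res = [0, 1, -1, 0, 1, -1, 0, 1, -1].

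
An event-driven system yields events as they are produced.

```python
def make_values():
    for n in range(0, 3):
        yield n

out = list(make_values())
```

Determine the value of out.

Step 1: The generator yields each value from range(0, 3).
Step 2: list() consumes all yields: [0, 1, 2].
Therefore out = [0, 1, 2].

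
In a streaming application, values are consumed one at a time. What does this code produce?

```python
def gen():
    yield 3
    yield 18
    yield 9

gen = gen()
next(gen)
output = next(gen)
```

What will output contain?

Step 1: gen() creates a generator.
Step 2: next(gen) yields 3 (consumed and discarded).
Step 3: next(gen) yields 18, assigned to output.
Therefore output = 18.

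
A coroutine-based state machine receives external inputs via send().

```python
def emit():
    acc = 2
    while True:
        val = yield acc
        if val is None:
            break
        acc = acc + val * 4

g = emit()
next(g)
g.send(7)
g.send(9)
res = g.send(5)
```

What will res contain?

Step 1: next() -> yield acc=2.
Step 2: send(7) -> val=7, acc = 2 + 7*4 = 30, yield 30.
Step 3: send(9) -> val=9, acc = 30 + 9*4 = 66, yield 66.
Step 4: send(5) -> val=5, acc = 66 + 5*4 = 86, yield 86.
Therefore res = 86.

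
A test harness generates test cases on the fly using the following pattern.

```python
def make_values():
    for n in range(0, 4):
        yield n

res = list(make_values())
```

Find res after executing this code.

Step 1: The generator yields each value from range(0, 4).
Step 2: list() consumes all yields: [0, 1, 2, 3].
Therefore res = [0, 1, 2, 3].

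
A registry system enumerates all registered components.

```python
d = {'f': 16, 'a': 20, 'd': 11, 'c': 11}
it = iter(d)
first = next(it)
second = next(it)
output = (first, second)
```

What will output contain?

Step 1: iter(d) iterates over keys: ['f', 'a', 'd', 'c'].
Step 2: first = next(it) = 'f', second = next(it) = 'a'.
Therefore output = ('f', 'a').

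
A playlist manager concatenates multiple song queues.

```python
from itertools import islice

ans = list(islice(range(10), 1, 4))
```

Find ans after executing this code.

Step 1: islice(range(10), 1, 4) takes elements at indices [1, 4).
Step 2: Elements: [1, 2, 3].
Therefore ans = [1, 2, 3].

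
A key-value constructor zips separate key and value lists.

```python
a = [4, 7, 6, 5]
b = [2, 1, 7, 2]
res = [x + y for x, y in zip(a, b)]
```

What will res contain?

Step 1: Add corresponding elements:
  4 + 2 = 6
  7 + 1 = 8
  6 + 7 = 13
  5 + 2 = 7
Therefore res = [6, 8, 13, 7].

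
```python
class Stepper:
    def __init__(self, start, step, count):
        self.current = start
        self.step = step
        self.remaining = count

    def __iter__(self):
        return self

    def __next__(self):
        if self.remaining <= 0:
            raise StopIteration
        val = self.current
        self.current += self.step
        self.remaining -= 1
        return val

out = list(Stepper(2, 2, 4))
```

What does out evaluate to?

Step 1: Stepper starts at 2, increments by 2, for 4 steps:
  Yield 2, then current += 2
  Yield 4, then current += 2
  Yield 6, then current += 2
  Yield 8, then current += 2
Therefore out = [2, 4, 6, 8].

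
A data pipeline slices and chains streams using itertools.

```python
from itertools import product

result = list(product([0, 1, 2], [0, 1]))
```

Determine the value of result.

Step 1: product([0, 1, 2], [0, 1]) gives all pairs:
  (0, 0)
  (0, 1)
  (1, 0)
  (1, 1)
  (2, 0)
  (2, 1)
Therefore result = [(0, 0), (0, 1), (1, 0), (1, 1), (2, 0), (2, 1)].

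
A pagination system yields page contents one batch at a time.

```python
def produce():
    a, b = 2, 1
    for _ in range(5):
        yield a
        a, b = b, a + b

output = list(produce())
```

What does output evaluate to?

Step 1: Fibonacci-like sequence starting with a=2, b=1:
  Iteration 1: yield a=2, then a,b = 1,3
  Iteration 2: yield a=1, then a,b = 3,4
  Iteration 3: yield a=3, then a,b = 4,7
  Iteration 4: yield a=4, then a,b = 7,11
  Iteration 5: yield a=7, then a,b = 11,18
Therefore output = [2, 1, 3, 4, 7].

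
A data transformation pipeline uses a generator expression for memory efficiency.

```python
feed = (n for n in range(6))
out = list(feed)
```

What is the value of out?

Step 1: Generator expression iterates range(6): [0, 1, 2, 3, 4, 5].
Step 2: list() collects all values.
Therefore out = [0, 1, 2, 3, 4, 5].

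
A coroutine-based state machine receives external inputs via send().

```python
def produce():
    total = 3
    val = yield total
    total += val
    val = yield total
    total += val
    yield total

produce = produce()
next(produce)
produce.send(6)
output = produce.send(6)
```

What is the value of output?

Step 1: next() -> yield total=3.
Step 2: send(6) -> val=6, total = 3+6 = 9, yield 9.
Step 3: send(6) -> val=6, total = 9+6 = 15, yield 15.
Therefore output = 15.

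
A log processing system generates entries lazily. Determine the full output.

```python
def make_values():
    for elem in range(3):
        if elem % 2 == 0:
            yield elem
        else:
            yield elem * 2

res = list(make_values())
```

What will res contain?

Step 1: For each elem in range(3), yield elem if even, else elem*2:
  elem=0 (even): yield 0
  elem=1 (odd): yield 1*2 = 2
  elem=2 (even): yield 2
Therefore res = [0, 2, 2].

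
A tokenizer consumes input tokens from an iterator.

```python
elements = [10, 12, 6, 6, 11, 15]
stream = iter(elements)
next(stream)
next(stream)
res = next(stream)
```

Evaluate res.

Step 1: Create iterator over [10, 12, 6, 6, 11, 15].
Step 2: next() consumes 10.
Step 3: next() consumes 12.
Step 4: next() returns 6.
Therefore res = 6.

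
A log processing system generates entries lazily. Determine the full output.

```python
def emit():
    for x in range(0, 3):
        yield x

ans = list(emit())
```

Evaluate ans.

Step 1: The generator yields each value from range(0, 3).
Step 2: list() consumes all yields: [0, 1, 2].
Therefore ans = [0, 1, 2].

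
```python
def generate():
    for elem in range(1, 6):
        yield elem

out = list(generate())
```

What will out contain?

Step 1: The generator yields each value from range(1, 6).
Step 2: list() consumes all yields: [1, 2, 3, 4, 5].
Therefore out = [1, 2, 3, 4, 5].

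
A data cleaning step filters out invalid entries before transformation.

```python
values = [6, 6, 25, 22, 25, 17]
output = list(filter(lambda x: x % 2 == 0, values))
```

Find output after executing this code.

Step 1: Filter elements divisible by 2:
  6 % 2 = 0: kept
  6 % 2 = 0: kept
  25 % 2 = 1: removed
  22 % 2 = 0: kept
  25 % 2 = 1: removed
  17 % 2 = 1: removed
Therefore output = [6, 6, 22].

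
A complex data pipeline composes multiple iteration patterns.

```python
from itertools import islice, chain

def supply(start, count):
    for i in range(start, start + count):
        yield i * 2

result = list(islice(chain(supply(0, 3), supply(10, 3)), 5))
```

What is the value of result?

Step 1: supply(0, 3) yields [0, 2, 4].
Step 2: supply(10, 3) yields [20, 22, 24].
Step 3: chain concatenates: [0, 2, 4, 20, 22, 24].
Step 4: islice takes first 5: [0, 2, 4, 20, 22].
Therefore result = [0, 2, 4, 20, 22].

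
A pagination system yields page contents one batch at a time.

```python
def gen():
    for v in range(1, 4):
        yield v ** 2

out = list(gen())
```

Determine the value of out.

Step 1: For each v in range(1, 4), yield v**2:
  v=1: yield 1**2 = 1
  v=2: yield 2**2 = 4
  v=3: yield 3**2 = 9
Therefore out = [1, 4, 9].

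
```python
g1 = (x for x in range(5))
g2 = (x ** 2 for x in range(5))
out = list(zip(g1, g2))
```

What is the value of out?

Step 1: g1 produces [0, 1, 2, 3, 4].
Step 2: g2 produces [0, 1, 4, 9, 16].
Step 3: zip pairs them: [(0, 0), (1, 1), (2, 4), (3, 9), (4, 16)].
Therefore out = [(0, 0), (1, 1), (2, 4), (3, 9), (4, 16)].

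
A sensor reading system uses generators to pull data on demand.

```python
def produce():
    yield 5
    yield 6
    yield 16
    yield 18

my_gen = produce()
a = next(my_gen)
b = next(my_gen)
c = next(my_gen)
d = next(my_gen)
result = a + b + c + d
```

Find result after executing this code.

Step 1: Create generator and consume all values:
  a = next(my_gen) = 5
  b = next(my_gen) = 6
  c = next(my_gen) = 16
  d = next(my_gen) = 18
Step 2: result = 5 + 6 + 16 + 18 = 45.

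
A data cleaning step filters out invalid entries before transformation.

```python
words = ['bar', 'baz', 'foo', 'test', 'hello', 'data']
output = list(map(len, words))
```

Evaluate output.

Step 1: Map len() to each word:
  'bar' -> 3
  'baz' -> 3
  'foo' -> 3
  'test' -> 4
  'hello' -> 5
  'data' -> 4
Therefore output = [3, 3, 3, 4, 5, 4].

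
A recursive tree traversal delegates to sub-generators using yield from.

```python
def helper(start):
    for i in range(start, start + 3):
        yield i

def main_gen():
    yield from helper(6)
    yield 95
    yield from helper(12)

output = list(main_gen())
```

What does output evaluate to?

Step 1: main_gen() delegates to helper(6):
  yield 6
  yield 7
  yield 8
Step 2: yield 95
Step 3: Delegates to helper(12):
  yield 12
  yield 13
  yield 14
Therefore output = [6, 7, 8, 95, 12, 13, 14].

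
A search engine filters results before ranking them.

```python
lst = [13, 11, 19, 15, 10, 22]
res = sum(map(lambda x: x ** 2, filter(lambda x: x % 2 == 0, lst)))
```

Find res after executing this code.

Step 1: Filter even numbers from [13, 11, 19, 15, 10, 22]: [10, 22]
Step 2: Square each: [100, 484]
Step 3: Sum = 584.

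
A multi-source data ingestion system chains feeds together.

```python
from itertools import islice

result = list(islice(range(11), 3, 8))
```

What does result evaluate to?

Step 1: islice(range(11), 3, 8) takes elements at indices [3, 8).
Step 2: Elements: [3, 4, 5, 6, 7].
Therefore result = [3, 4, 5, 6, 7].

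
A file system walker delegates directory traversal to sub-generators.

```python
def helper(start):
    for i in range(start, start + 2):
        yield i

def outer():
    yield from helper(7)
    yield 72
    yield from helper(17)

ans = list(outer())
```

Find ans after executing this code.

Step 1: outer() delegates to helper(7):
  yield 7
  yield 8
Step 2: yield 72
Step 3: Delegates to helper(17):
  yield 17
  yield 18
Therefore ans = [7, 8, 72, 17, 18].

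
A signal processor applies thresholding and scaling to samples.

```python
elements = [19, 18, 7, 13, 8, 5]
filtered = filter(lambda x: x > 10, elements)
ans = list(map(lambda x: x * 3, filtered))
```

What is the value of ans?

Step 1: Filter elements for elements > 10:
  19: kept
  18: kept
  7: removed
  13: kept
  8: removed
  5: removed
Step 2: Map x * 3 on filtered [19, 18, 13]:
  19 -> 57
  18 -> 54
  13 -> 39
Therefore ans = [57, 54, 39].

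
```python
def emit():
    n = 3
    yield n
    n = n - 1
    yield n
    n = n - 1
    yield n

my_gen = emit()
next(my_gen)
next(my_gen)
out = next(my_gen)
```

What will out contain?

Step 1: Trace through generator execution:
  Yield 1: n starts at 3, yield 3
  Yield 2: n = 3 - 1 = 2, yield 2
  Yield 3: n = 2 - 1 = 1, yield 1
Step 2: First next() gets 3, second next() gets the second value, third next() yields 1.
Therefore out = 1.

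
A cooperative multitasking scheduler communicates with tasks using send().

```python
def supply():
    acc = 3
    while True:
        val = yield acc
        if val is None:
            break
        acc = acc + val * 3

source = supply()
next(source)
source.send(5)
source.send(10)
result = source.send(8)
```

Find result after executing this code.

Step 1: next() -> yield acc=3.
Step 2: send(5) -> val=5, acc = 3 + 5*3 = 18, yield 18.
Step 3: send(10) -> val=10, acc = 18 + 10*3 = 48, yield 48.
Step 4: send(8) -> val=8, acc = 48 + 8*3 = 72, yield 72.
Therefore result = 72.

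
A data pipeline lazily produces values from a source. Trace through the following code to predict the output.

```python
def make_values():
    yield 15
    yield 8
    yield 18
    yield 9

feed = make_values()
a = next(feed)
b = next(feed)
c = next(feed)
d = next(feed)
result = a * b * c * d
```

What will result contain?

Step 1: Create generator and consume all values:
  a = next(feed) = 15
  b = next(feed) = 8
  c = next(feed) = 18
  d = next(feed) = 9
Step 2: result = 15 * 8 * 18 * 9 = 19440.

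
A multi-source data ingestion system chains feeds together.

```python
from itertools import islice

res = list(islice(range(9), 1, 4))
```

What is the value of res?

Step 1: islice(range(9), 1, 4) takes elements at indices [1, 4).
Step 2: Elements: [1, 2, 3].
Therefore res = [1, 2, 3].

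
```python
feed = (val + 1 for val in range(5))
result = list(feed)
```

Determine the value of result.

Step 1: For each val in range(5), compute val+1:
  val=0: 0+1 = 1
  val=1: 1+1 = 2
  val=2: 2+1 = 3
  val=3: 3+1 = 4
  val=4: 4+1 = 5
Therefore result = [1, 2, 3, 4, 5].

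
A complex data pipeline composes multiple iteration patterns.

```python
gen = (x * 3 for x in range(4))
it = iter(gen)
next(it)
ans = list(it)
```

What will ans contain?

Step 1: Generator produces [0, 3, 6, 9].
Step 2: next(it) consumes first element (0).
Step 3: list(it) collects remaining: [3, 6, 9].
Therefore ans = [3, 6, 9].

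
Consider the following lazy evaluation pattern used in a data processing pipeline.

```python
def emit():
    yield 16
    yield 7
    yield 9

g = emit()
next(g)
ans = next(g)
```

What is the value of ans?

Step 1: emit() creates a generator.
Step 2: next(g) yields 16 (consumed and discarded).
Step 3: next(g) yields 7, assigned to ans.
Therefore ans = 7.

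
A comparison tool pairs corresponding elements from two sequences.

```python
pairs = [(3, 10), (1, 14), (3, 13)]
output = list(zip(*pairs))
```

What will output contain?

Step 1: zip(*pairs) transposes: unzips [(3, 10), (1, 14), (3, 13)] into separate sequences.
Step 2: First elements: (3, 1, 3), second elements: (10, 14, 13).
Therefore output = [(3, 1, 3), (10, 14, 13)].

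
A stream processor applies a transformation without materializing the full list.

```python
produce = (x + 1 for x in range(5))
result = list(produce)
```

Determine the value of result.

Step 1: For each x in range(5), compute x+1:
  x=0: 0+1 = 1
  x=1: 1+1 = 2
  x=2: 2+1 = 3
  x=3: 3+1 = 4
  x=4: 4+1 = 5
Therefore result = [1, 2, 3, 4, 5].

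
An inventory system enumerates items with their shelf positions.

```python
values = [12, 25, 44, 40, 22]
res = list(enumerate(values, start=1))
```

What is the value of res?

Step 1: enumerate with start=1:
  (1, 12)
  (2, 25)
  (3, 44)
  (4, 40)
  (5, 22)
Therefore res = [(1, 12), (2, 25), (3, 44), (4, 40), (5, 22)].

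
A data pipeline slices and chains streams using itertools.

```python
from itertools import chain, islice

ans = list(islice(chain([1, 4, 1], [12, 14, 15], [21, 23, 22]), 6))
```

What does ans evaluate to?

Step 1: chain([1, 4, 1], [12, 14, 15], [21, 23, 22]) = [1, 4, 1, 12, 14, 15, 21, 23, 22].
Step 2: islice takes first 6 elements: [1, 4, 1, 12, 14, 15].
Therefore ans = [1, 4, 1, 12, 14, 15].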